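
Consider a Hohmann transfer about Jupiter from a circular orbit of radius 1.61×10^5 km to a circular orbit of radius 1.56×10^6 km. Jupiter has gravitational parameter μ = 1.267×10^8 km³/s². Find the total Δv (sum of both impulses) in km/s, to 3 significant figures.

Transfer-ellipse semi-major axis a_t = (r₁ + r₂)/2 = (1.610×10^5 + 1.560×10^6)/2 = 8.605×10^5 km.
Circular speed at r₁: v₁ = √(μ/r₁) = √(1.267×10^8/1.610×10^5) = 28.0527 km/s.
Transfer-orbit speed at r₁ (vis-viva equation): v_p = √[μ(2/r₁ − 1/a_t)] = 37.7713 km/s.
First burn Δv₁ = |v_p − v₁| = 9.719 km/s.
At r₂, v₂ = √(μ/r₂) = 9.012 km/s.
Transfer-orbit speed at r₂: v_a = √[μ(2/r₂ − 1/a_t)] = 3.898 km/s.
Second burn Δv₂ = |v₂ − v_a| = 5.114 km/s.
Δv = Δv₁ + Δv₂ = 9.719 + 5.114 = 14.83 km/s.

Δv = 14.8 km/s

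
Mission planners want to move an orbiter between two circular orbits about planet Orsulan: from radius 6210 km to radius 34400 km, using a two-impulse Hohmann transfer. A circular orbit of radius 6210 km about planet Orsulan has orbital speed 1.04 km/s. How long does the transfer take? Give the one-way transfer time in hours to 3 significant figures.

From the circular-orbit relation v² = μ/r at r = 6210 km: μ = v²r = (1.04)² × 6210 = 6716.74 km³/s².
The Hohmann ellipse has a_t = (r₁ + r₂)/2 = 20305 km.
Half the transfer-orbit period gives t = π√(a_t³/μ) = 1.109×10^5 s.
Converting: 1.109×10^5 s ÷ 3600 s/hour = 30.8 hours.

t = 30.8 hours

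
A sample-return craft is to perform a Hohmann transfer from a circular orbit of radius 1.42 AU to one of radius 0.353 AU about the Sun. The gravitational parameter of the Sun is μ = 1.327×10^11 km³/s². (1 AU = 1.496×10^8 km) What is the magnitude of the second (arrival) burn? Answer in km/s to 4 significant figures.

In km: r₁ = 1.42 × 1.496×10^8 = 2.12432×10^8 km; r₂ = 0.353 × 1.496×10^8 = 5.28088×10^7 km.
The Hohmann ellipse has a_t = (r₁ + r₂)/2 = 1.326204×10^8 km.
On the circular orbit at r = 5.28088×10^7 km, v_c = √(μ/r) = 50.1282 km/s.
Vis-viva on the transfer ellipse at r = 5.28088×10^7 km gives v_t = √[μ(2/r − 1/a_t)] = 63.4435 km/s.
Δv₂ = |v_t − v_c| = |63.4435 − 50.1282| = 13.32 km/s.

Δv₂ = 13.32 km/s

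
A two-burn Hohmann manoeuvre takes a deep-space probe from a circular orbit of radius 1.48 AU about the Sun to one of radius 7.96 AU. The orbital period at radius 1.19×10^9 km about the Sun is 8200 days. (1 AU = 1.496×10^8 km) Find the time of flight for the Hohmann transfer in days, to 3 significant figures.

t = 1870 days

From Kepler's third law T² = 4π²r³/μ at r = 1.19×10^9 km, T = 8200 days = 8200 × 86400 s = 7.0848×10^8 s: μ = 4π²r³/T² = 1.32540×10^11 km³/s².
In km: r₁ = 1.48 × 1.496×10^8 = 2.21408×10^8 km; r₂ = 7.96 × 1.496×10^8 = 1.190816×10^9 km.
Semi-major axis of the transfer orbit: a_t = (2.21408×10^8 + 1.190816×10^9)/2 = 7.06112×10^8 km.
By Kepler's third law the transfer-orbit period is T = 2π√(a_t³/μ), so t = T/2 = 1.619×10^8 s.
Converting: 1.619×10^8 s ÷ 86400 s/day = 1870 days.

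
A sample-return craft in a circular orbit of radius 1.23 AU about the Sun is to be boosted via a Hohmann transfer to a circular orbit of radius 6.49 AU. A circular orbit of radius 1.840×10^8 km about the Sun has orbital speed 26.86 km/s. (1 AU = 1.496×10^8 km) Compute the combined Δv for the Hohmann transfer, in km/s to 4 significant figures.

Δv = 13.06 km/s

From the circular-orbit relation v² = μ/r at r = 1.840×10^8 km: μ = v²r = (26.86)² × 1.840×10^8 = 1.32749×10^11 km³/s².
In km: r₁ = 1.23 × 1.496×10^8 = 1.84008×10^8 km; r₂ = 6.49 × 1.496×10^8 = 9.70904×10^8 km.
Transfer-ellipse semi-major axis a_t = (r₁ + r₂)/2 = (1.84008×10^8 + 9.70904×10^8)/2 = 5.77456×10^8 km.
At r₁ the circular-orbit speed is v₁ = √(μ/r₁) = 26.8594 km/s.
Transfer-orbit speed at r₁ (vis-viva equation): v_p = √[μ(2/r₁ − 1/a_t)] = 34.8277 km/s.
First burn Δv₁ = |v_p − v₁| = 7.968 km/s.
Circular speed at r₂: v₂ = √(μ/r₂) = 11.693 km/s.
Transfer-orbit speed at r₂: v_a = √[μ(2/r₂ − 1/a_t)] = 6.6006 km/s.
Second burn Δv₂ = |v₂ − v_a| = 5.092 km/s.
Total Δv = Δv₁ + Δv₂ = 13.06 km/s.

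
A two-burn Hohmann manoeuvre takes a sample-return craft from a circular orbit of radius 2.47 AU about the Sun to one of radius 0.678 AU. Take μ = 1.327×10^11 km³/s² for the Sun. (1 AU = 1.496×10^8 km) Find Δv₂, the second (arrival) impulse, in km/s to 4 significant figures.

Δv₂ = 9.140 km/s

In km: r₁ = 2.47 × 1.496×10^8 = 3.69512×10^8 km; r₂ = 0.678 × 1.496×10^8 = 1.014288×10^8 km.
Transfer-ellipse semi-major axis a_t = (r₁ + r₂)/2 = (3.69512×10^8 + 1.014288×10^8)/2 = 2.354704×10^8 km.
Circular speed at r = 1.014288×10^8 km: v_c = √(μ/r) = 36.17 km/s.
Transfer-orbit speed at the same r (vis-viva, a = a_t): v_t = √[μ(2/r − 1/a_t)] = 45.31 km/s.
Δv₂ = |v_t − v_c| = |45.31 − 36.17| = 9.140 km/s.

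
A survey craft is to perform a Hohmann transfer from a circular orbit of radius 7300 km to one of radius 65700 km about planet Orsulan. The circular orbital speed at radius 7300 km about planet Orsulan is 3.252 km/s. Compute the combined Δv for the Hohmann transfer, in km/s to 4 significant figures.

From the circular-orbit relation v² = μ/r at r = 7300 km: μ = v²r = (3.252)² × 7300 = 77201.2 km³/s².
Semi-major axis of the transfer orbit: a_t = (7300 + 65700)/2 = 36500 km.
At r₁ the circular-orbit speed is v₁ = √(μ/r₁) = 3.252 km/s.
On the transfer ellipse at r₁, v² = μ(2/r − 1/a) gives v_p = √[μ(2/r₁ − 1/a_t)] = 4.363 km/s.
First burn Δv₁ = |v_p − v₁| = 1.111 km/s.
Circular speed at r₂: v₂ = √(μ/r₂) = 1.084 km/s.
Transfer-orbit speed at r₂: v_a = √[μ(2/r₂ − 1/a_t)] = 0.4848 km/s.
Second burn Δv₂ = |v₂ − v_a| = 0.5992 km/s.
Δv = Δv₁ + Δv₂ = 1.111 + 0.5992 = 1.710 km/s.

Δv = 1.710 km/s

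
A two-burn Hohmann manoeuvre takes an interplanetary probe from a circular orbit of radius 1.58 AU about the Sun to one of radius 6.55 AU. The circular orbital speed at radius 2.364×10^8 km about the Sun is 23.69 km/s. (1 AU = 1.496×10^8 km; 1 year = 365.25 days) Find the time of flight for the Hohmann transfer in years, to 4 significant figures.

t = 4.099 years

From the circular-orbit relation v² = μ/r at r = 2.364×10^8 km: μ = v²r = (23.69)² × 2.364×10^8 = 1.32671×10^11 km³/s².
In km: r₁ = 1.58 × 1.496×10^8 = 2.36368×10^8 km; r₂ = 6.55 × 1.496×10^8 = 9.7988×10^8 km.
Semi-major axis of the transfer orbit: a_t = (2.36368×10^8 + 9.7988×10^8)/2 = 6.08124×10^8 km.
By Kepler's third law the transfer-orbit period is T = 2π√(a_t³/μ), so t = T/2 = 1.2934×10^8 s.
Converting: 1.2934×10^8 s ÷ 3.15576×10^7 s/year (365.25 × 86400) = 4.099 years.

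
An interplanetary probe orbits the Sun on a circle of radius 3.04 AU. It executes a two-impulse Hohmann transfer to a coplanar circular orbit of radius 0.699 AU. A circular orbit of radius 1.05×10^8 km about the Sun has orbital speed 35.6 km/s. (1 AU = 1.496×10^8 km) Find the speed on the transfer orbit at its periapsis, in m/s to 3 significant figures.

v = 45500 m/s

From the circular-orbit relation v² = μ/r at r = 1.05×10^8 km: μ = v²r = (35.6)² × 1.05×10^8 = 1.33073×10^11 km³/s².
In km: r₁ = 3.04 × 1.496×10^8 = 4.54784×10^8 km; r₂ = 0.699 × 1.496×10^8 = 1.045704×10^8 km.
The Hohmann ellipse has a_t = (r₁ + r₂)/2 = 2.796772×10^8 km.
At periapsis, r = 1.045704×10^8 km.
Applying v² = μ(2/r − 1/a_t): v = 45.49 km/s.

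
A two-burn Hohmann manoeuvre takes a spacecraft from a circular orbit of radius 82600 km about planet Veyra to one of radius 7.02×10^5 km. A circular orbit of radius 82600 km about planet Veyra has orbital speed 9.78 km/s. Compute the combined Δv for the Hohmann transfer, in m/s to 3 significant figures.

From the circular-orbit relation v² = μ/r at r = 82600 km: μ = v²r = (9.78)² × 82600 = 7.90056×10^6 km³/s².
Transfer-ellipse semi-major axis a_t = (r₁ + r₂)/2 = (82600 + 7.020×10^5)/2 = 3.923×10^5 km.
At r₁ the circular-orbit speed is v₁ = √(μ/r₁) = 9.7800 km/s.
On the transfer ellipse at r₁, v² = μ(2/r − 1/a) gives v_p = √[μ(2/r₁ − 1/a_t)] = 13.083 km/s.
First burn Δv₁ = |v_p − v₁| = 3.303 km/s.
At r₂, v₂ = √(μ/r₂) = 3.3548 km/s.
Transfer-orbit speed at r₂: v_a = √[μ(2/r₂ − 1/a_t)] = 1.5394 km/s.
Second burn Δv₂ = |v₂ − v_a| = 1.815 km/s.
Δv = Δv₁ + Δv₂ = 3.303 + 1.815 = 5.118 km/s.

Δv = 5120 m/s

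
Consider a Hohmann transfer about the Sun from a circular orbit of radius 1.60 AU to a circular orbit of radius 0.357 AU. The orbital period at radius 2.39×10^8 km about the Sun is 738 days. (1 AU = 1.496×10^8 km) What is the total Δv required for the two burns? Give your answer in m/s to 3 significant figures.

From Kepler's third law T² = 4π²r³/μ at r = 2.39×10^8 km, T = 738 days = 738 × 86400 s = 6.37632×10^7 s: μ = 4π²r³/T² = 1.32560×10^11 km³/s².
In km: r₁ = 1.60 × 1.496×10^8 = 2.3936×10^8 km; r₂ = 0.357 × 1.496×10^8 = 5.34072×10^7 km.
Semi-major axis of the transfer orbit: a_t = (2.3936×10^8 + 5.34072×10^7)/2 = 1.463836×10^8 km.
Circular speed at r₁: v₁ = √(μ/r₁) = √(1.32560×10^11/2.3936×10^8) = 23.5332 km/s.
Transfer-orbit speed at r₁ (vis-viva equation): v_a = √[μ(2/r₁ − 1/a_t)] = 14.2146 km/s.
First burn Δv₁ = |v_a − v₁| = 9.319 km/s.
Circular speed at r₂: v₂ = √(μ/r₂) = 49.82 km/s.
Transfer-orbit speed at r₂: v_p = √[μ(2/r₂ − 1/a_t)] = 63.71 km/s.
Second burn Δv₂ = |v₂ − v_p| = 13.89 km/s.
Total Δv = Δv₁ + Δv₂ = 23.21 km/s.

Δv = 23200 m/s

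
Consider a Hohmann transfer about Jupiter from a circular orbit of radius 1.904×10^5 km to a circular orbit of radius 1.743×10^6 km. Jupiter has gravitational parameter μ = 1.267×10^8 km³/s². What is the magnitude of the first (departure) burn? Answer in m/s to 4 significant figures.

Δv₁ = 8842 m/s

The Hohmann ellipse has a_t = (r₁ + r₂)/2 = 9.667×10^5 km.
Circular speed at r = 1.904×10^5 km: v_c = √(μ/r) = 25.796 km/s.
Transfer-orbit speed at the same r (vis-viva, a = a_t): v_t = √[μ(2/r − 1/a_t)] = 34.638 km/s.
Δv₁ = |v_t − v_c| = |34.638 − 25.796| = 8.842 km/s.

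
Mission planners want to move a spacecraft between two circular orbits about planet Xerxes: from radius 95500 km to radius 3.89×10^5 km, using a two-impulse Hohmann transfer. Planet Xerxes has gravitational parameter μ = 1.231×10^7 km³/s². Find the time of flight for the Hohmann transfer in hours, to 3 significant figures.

Semi-major axis of the transfer orbit: a_t = (95500 + 3.890×10^5)/2 = 2.4225×10^5 km.
Transfer time t = π√(a_t³/μ) = π√((2.4225×10^5)³ / 1.231×10^7) = 1.068×10^5 s.
Converting: 1.068×10^5 s ÷ 3600 s/hour = 29.7 hours.

t = 29.7 hours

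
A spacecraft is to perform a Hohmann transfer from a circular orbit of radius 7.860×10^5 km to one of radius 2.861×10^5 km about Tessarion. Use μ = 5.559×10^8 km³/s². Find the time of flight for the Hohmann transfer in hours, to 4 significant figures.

t = 14.53 hours

Transfer-ellipse semi-major axis a_t = (r₁ + r₂)/2 = (7.860×10^5 + 2.861×10^5)/2 = 5.3605×10^5 km.
By Kepler's third law the transfer-orbit period is T = 2π√(a_t³/μ), so t = T/2 = 52295 s.
Converting: 52295 s ÷ 3600 s/hour = 14.53 hours.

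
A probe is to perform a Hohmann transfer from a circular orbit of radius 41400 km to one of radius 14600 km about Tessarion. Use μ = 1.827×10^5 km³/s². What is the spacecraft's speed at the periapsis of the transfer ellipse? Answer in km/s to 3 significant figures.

Transfer-ellipse semi-major axis a_t = (r₁ + r₂)/2 = (41400 + 14600)/2 = 28000 km.
The periapsis of the transfer ellipse is at r = 14600 km.
Applying v² = μ(2/r − 1/a_t): v = 4.301 km/s.

v = 4.30 km/s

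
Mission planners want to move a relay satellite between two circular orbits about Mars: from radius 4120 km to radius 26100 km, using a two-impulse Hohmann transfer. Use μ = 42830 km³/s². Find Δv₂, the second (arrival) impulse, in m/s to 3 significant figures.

Δv₂ = 612 m/s

The Hohmann ellipse has a_t = (r₁ + r₂)/2 = 15110 km.
On the circular orbit at r = 26100 km, v_c = √(μ/r) = 1.281 km/s.
Vis-viva on the transfer ellipse at r = 26100 km gives v_t = √[μ(2/r − 1/a_t)] = 0.6689 km/s.
Δv₂ = |v_t − v_c| = |0.6689 − 1.281| = 0.6121 km/s.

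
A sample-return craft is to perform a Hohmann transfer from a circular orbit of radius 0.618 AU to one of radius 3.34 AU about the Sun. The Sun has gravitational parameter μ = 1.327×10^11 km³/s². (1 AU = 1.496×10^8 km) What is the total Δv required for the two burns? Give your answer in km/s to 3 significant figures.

Δv = 18.5 km/s

In km: r₁ = 0.618 × 1.496×10^8 = 9.24528×10^7 km; r₂ = 3.34 × 1.496×10^8 = 4.99664×10^8 km.
Semi-major axis of the transfer orbit: a_t = (9.24528×10^7 + 4.99664×10^8)/2 = 2.960584×10^8 km.
At r₁ the circular-orbit speed is v₁ = √(μ/r₁) = 37.89 km/s.
Transfer-orbit speed at r₁ (vis-viva equation): v_p = √[μ(2/r₁ − 1/a_t)] = 49.22 km/s.
First burn Δv₁ = |v_p − v₁| = 11.33 km/s.
At r₂, v₂ = √(μ/r₂) = 16.297 km/s.
Transfer-orbit speed at r₂: v_a = √[μ(2/r₂ − 1/a_t)] = 9.1068 km/s.
Second burn Δv₂ = |v₂ − v_a| = 7.190 km/s.
Total Δv = Δv₁ + Δv₂ = 18.52 km/s.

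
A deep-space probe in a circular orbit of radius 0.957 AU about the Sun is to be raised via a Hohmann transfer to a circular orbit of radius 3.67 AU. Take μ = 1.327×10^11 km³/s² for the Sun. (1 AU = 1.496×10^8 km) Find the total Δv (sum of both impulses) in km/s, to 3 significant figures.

Δv = 13.4 km/s

In km: r₁ = 0.957 × 1.496×10^8 = 1.431672×10^8 km; r₂ = 3.67 × 1.496×10^8 = 5.49032×10^8 km.
The Hohmann ellipse has a_t = (r₁ + r₂)/2 = 3.460996×10^8 km.
At r₁ the circular-orbit speed is v₁ = √(μ/r₁) = 30.445 km/s.
Transfer-orbit speed at r₁ (vis-viva equation): v_p = √[μ(2/r₁ − 1/a_t)] = 38.345 km/s.
First burn Δv₁ = |v_p − v₁| = 7.900 km/s.
At r₂, v₂ = √(μ/r₂) = 15.547 km/s.
Transfer-orbit speed at r₂: v_a = √[μ(2/r₂ − 1/a_t)] = 9.9990 km/s.
Second burn Δv₂ = |v₂ − v_a| = 5.548 km/s.
Δv = Δv₁ + Δv₂ = 7.900 + 5.548 = 13.45 km/s.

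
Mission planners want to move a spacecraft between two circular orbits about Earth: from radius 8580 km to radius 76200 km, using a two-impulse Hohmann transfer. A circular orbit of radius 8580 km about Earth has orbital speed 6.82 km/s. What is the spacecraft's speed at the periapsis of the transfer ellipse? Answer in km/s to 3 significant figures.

From the circular-orbit relation v² = μ/r at r = 8580 km: μ = v²r = (6.82)² × 8580 = 3.99076×10^5 km³/s².
The Hohmann ellipse has a_t = (r₁ + r₂)/2 = 42390 km.
The periapsis of the transfer ellipse is at r = 8580 km.
From the vis-viva equation, v = √[μ(2/r − 1/a_t)] = 9.144 km/s.

v = 9.14 km/s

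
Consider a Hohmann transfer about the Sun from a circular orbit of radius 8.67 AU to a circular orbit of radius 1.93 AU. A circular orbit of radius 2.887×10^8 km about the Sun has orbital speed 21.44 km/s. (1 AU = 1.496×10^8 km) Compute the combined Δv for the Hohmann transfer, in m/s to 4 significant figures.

From the circular-orbit relation v² = μ/r at r = 2.887×10^8 km: μ = v²r = (21.44)² × 2.887×10^8 = 1.32708×10^11 km³/s².
In km: r₁ = 8.67 × 1.496×10^8 = 1.297032×10^9 km; r₂ = 1.93 × 1.496×10^8 = 2.88728×10^8 km.
Semi-major axis of the transfer orbit: a_t = (1.297032×10^9 + 2.88728×10^8)/2 = 7.9288×10^8 km.
At r₁ the circular-orbit speed is v₁ = √(μ/r₁) = 10.115 km/s.
Transfer-orbit speed at r₁ (v² = μ(2/r − 1/a)): v_a = √[μ(2/r₁ − 1/a_t)] = 6.1040 km/s.
First burn Δv₁ = |v_a − v₁| = 4.011 km/s.
Circular speed at r₂: v₂ = √(μ/r₂) = 21.43896 km/s.
Transfer-orbit speed at r₂: v_p = √[μ(2/r₂ − 1/a_t)] = 27.42050 km/s.
Second burn Δv₂ = |v₂ − v_p| = 5.982 km/s.
Total Δv = Δv₁ + Δv₂ = 9.993 km/s.

Δv = 9993 m/s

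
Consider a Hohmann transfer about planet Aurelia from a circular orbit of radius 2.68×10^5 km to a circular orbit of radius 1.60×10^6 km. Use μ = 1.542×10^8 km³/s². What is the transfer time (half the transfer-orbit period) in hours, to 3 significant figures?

t = 63.4 hours

Semi-major axis of the transfer orbit: a_t = (2.680×10^5 + 1.600×10^6)/2 = 9.340×10^5 km.
By Kepler's third law the transfer-orbit period is T = 2π√(a_t³/μ), so t = T/2 = 2.284×10^5 s.
Converting: 2.284×10^5 s ÷ 3600 s/hour = 63.4 hours.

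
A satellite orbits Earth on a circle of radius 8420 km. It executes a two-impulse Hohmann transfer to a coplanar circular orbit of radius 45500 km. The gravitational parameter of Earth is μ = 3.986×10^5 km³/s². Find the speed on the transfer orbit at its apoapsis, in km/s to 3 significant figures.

Transfer-ellipse semi-major axis a_t = (r₁ + r₂)/2 = (8420 + 45500)/2 = 26960 km.
At apoapsis, r = 45500 km.
Applying v² = μ(2/r − 1/a_t): v = 1.654 km/s.

v = 1.65 km/s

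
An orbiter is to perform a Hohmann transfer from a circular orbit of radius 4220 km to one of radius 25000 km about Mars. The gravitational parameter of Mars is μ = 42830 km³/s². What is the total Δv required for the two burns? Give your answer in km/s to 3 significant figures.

Δv = 1.59 km/s

Transfer-ellipse semi-major axis a_t = (r₁ + r₂)/2 = (4220 + 25000)/2 = 14610 km.
At r₁ the circular-orbit speed is v₁ = √(μ/r₁) = 3.1858 km/s.
Transfer-orbit speed at r₁ (vis-viva): v_p = √[μ(2/r₁ − 1/a_t)] = 4.1674 km/s.
First burn Δv₁ = |v_p − v₁| = 0.9816 km/s.
Circular speed at r₂: v₂ = √(μ/r₂) = 1.30889 km/s.
Transfer-orbit speed at r₂: v_a = √[μ(2/r₂ − 1/a_t)] = 0.703453 km/s.
Second burn Δv₂ = |v₂ − v_a| = 0.6054 km/s.
Total Δv = Δv₁ + Δv₂ = 1.587 km/s.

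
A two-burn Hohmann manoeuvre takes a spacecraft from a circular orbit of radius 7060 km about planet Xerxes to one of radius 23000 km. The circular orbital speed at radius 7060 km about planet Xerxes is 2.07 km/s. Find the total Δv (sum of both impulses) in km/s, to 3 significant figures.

Δv = 0.852 km/s

From the circular-orbit relation v² = μ/r at r = 7060 km: μ = v²r = (2.07)² × 7060 = 30251.4 km³/s².
The Hohmann ellipse has a_t = (r₁ + r₂)/2 = 15030 km.
Circular speed at r₁: v₁ = √(μ/r₁) = √(30251.4/7060) = 2.0700 km/s.
Transfer-orbit speed at r₁ (vis-viva equation): v_p = √[μ(2/r₁ − 1/a_t)] = 2.5607 km/s.
First burn Δv₁ = |v_p − v₁| = 0.4907 km/s.
Circular speed at r₂: v₂ = √(μ/r₂) = 1.14686 km/s.
Transfer-orbit speed at r₂: v_a = √[μ(2/r₂ − 1/a_t)] = 0.786016 km/s.
Second burn Δv₂ = |v₂ − v_a| = 0.3608 km/s.
Total Δv = Δv₁ + Δv₂ = 0.8515 km/s.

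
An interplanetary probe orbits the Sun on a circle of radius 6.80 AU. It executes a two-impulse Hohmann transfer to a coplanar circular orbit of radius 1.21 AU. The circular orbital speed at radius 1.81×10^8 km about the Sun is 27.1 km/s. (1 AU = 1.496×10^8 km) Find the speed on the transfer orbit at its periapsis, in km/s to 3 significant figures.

v = 35.3 km/s

From the circular-orbit relation v² = μ/r at r = 1.81×10^8 km: μ = v²r = (27.1)² × 1.81×10^8 = 1.32928×10^11 km³/s².
In km: r₁ = 6.80 × 1.496×10^8 = 1.01728×10^9 km; r₂ = 1.21 × 1.496×10^8 = 1.81016×10^8 km.
Transfer-ellipse semi-major axis a_t = (r₁ + r₂)/2 = (1.01728×10^9 + 1.81016×10^8)/2 = 5.99148×10^8 km.
At periapsis, r = 1.81016×10^8 km.
Applying v² = μ(2/r − 1/a_t): v = 35.31 km/s.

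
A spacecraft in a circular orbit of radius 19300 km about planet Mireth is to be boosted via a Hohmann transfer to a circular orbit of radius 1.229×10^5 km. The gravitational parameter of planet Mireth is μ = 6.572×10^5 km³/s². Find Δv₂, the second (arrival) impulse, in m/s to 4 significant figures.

Δv₂ = 1108 m/s

Semi-major axis of the transfer orbit: a_t = (19300 + 1.229×10^5)/2 = 71100 km.
On the circular orbit at r = 1.229×10^5 km, v_c = √(μ/r) = 2.3125 km/s.
Vis-viva on the transfer ellipse at r = 1.229×10^5 km gives v_t = √[μ(2/r − 1/a_t)] = 1.2048 km/s.
Δv₂ = |v_t − v_c| = |1.2048 − 2.3125| = 1.108 km/s.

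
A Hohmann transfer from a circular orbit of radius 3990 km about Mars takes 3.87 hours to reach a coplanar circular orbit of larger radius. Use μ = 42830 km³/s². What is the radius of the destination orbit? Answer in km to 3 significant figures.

r₂ = 14900 km

Transfer time t = 3.87 hours = 13932 s, and t = π√(a_t³/μ).
So a_t = (μ t²/π²)^(1/3) = (42830 × (13932)² / π²)^(1/3) = 9444.1 km.
Since a_t = (r₁ + r₂)/2, r₂ = 2a_t − r₁ = 2×9444.1 − 3990 = 14898.2 km.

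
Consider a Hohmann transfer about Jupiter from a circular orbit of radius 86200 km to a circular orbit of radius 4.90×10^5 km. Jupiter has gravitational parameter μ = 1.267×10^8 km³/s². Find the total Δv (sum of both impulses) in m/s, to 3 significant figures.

Δv = 18900 m/s

Transfer-ellipse semi-major axis a_t = (r₁ + r₂)/2 = (86200 + 4.900×10^5)/2 = 2.881×10^5 km.
At r₁ the circular-orbit speed is v₁ = √(μ/r₁) = 38.34 km/s.
On the transfer ellipse at r₁, v² = μ(2/r − 1/a) gives v_p = √[μ(2/r₁ − 1/a_t)] = 50.00 km/s.
First burn Δv₁ = |v_p − v₁| = 11.66 km/s.
At r₂, v₂ = √(μ/r₂) = 16.08 km/s.
Transfer-orbit speed at r₂: v_a = √[μ(2/r₂ − 1/a_t)] = 8.796 km/s.
Second burn Δv₂ = |v₂ − v_a| = 7.284 km/s.
Δv = Δv₁ + Δv₂ = 11.66 + 7.284 = 18.94 km/s.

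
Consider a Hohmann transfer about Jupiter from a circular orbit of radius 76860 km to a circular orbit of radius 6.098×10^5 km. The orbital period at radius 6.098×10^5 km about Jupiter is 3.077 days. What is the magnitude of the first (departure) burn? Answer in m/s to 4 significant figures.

From Kepler's third law T² = 4π²r³/μ at r = 6.098×10^5 km, T = 3.077 days = 3.077 × 86400 s = 2.658528×10^5 s: μ = 4π²r³/T² = 1.26660×10^8 km³/s².
The Hohmann ellipse has a_t = (r₁ + r₂)/2 = 3.4333×10^5 km.
Circular speed at r = 76860 km: v_c = √(μ/r) = 40.59 km/s.
Vis-viva on the transfer ellipse at r = 76860 km gives v_t = √[μ(2/r − 1/a_t)] = 54.10 km/s.
Δv₁ = |v_t − v_c| = |54.10 − 40.59| = 13.51 km/s.

Δv₁ = 13510 m/s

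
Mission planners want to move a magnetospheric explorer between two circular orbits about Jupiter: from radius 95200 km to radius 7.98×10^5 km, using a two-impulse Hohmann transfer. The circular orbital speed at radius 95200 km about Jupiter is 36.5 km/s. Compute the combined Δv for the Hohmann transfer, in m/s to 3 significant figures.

From the circular-orbit relation v² = μ/r at r = 95200 km: μ = v²r = (36.5)² × 95200 = 1.26830×10^8 km³/s².
Transfer-ellipse semi-major axis a_t = (r₁ + r₂)/2 = (95200 + 7.980×10^5)/2 = 4.466×10^5 km.
At r₁ the circular-orbit speed is v₁ = √(μ/r₁) = 36.50 km/s.
On the transfer ellipse at r₁, v² = μ(2/r − 1/a) gives v_p = √[μ(2/r₁ − 1/a_t)] = 48.79 km/s.
First burn Δv₁ = |v_p − v₁| = 12.29 km/s.
At r₂, v₂ = √(μ/r₂) = 12.607 km/s.
Transfer-orbit speed at r₂: v_a = √[μ(2/r₂ − 1/a_t)] = 5.8206 km/s.
Second burn Δv₂ = |v₂ − v_a| = 6.786 km/s.
Total Δv = Δv₁ + Δv₂ = 19.08 km/s.

Δv = 19100 m/s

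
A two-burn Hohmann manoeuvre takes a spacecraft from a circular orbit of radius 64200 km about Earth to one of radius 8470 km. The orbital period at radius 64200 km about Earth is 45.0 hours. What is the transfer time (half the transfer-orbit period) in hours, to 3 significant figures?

t = 9.58 hours

From Kepler's third law T² = 4π²r³/μ at r = 64200 km, T = 45.0 hours = 45.0 × 3600 s = 1.620×10^5 s: μ = 4π²r³/T² = 3.98047×10^5 km³/s².
Transfer-ellipse semi-major axis a_t = (r₁ + r₂)/2 = (64200 + 8470)/2 = 36335 km.
Half the transfer-orbit period gives t = π√(a_t³/μ) = 34490 s.
Converting: 34490 s ÷ 3600 s/hour = 9.58 hours.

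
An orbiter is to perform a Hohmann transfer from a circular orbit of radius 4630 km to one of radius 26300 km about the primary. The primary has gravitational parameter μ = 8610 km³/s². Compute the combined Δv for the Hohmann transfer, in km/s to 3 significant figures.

Semi-major axis of the transfer orbit: a_t = (4630 + 26300)/2 = 15465 km.
Circular speed at r₁: v₁ = √(μ/r₁) = √(8610/4630) = 1.36368 km/s.
Transfer-orbit speed at r₁ (v² = μ(2/r − 1/a)): v_p = √[μ(2/r₁ − 1/a_t)] = 1.77834 km/s.
First burn Δv₁ = |v_p − v₁| = 0.4147 km/s.
Circular speed at r₂: v₂ = √(μ/r₂) = 0.5722 km/s.
Transfer-orbit speed at r₂: v_a = √[μ(2/r₂ − 1/a_t)] = 0.3131 km/s.
Second burn Δv₂ = |v₂ − v_a| = 0.2591 km/s.
Δv = Δv₁ + Δv₂ = 0.4147 + 0.2591 = 0.6738 km/s.

Δv = 0.674 km/s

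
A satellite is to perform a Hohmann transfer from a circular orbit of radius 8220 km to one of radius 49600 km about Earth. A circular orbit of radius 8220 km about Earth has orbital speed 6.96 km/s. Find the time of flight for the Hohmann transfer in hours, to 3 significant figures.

From the circular-orbit relation v² = μ/r at r = 8220 km: μ = v²r = (6.96)² × 8220 = 3.98190×10^5 km³/s².
Transfer-ellipse semi-major axis a_t = (r₁ + r₂)/2 = (8220 + 49600)/2 = 28910 km.
Transfer time t = π√(a_t³/μ) = π√((28910)³ / 3.98190×10^5) = 24470 s.
Converting: 24470 s ÷ 3600 s/hour = 6.80 hours.

t = 6.80 hours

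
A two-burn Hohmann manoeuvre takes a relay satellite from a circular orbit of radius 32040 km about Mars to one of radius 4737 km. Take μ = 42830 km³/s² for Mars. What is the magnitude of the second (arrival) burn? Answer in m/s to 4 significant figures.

Δv₂ = 962.2 m/s

Transfer-ellipse semi-major axis a_t = (r₁ + r₂)/2 = (32040 + 4737)/2 = 18388.5 km.
Circular speed at r = 4737 km: v_c = √(μ/r) = 3.0069 km/s.
Vis-viva on the transfer ellipse at r = 4737 km gives v_t = √[μ(2/r − 1/a_t)] = 3.9691 km/s.
Δv₂ = |v_t − v_c| = |3.9691 − 3.0069| = 0.9622 km/s.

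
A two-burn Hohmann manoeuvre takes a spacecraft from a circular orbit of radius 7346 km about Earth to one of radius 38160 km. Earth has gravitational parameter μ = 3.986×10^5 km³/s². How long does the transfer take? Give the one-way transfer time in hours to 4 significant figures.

The Hohmann ellipse has a_t = (r₁ + r₂)/2 = 22753 km.
Transfer time t = π√(a_t³/μ) = π√((22753)³ / 3.986×10^5) = 17080 s.
Converting: 17080 s ÷ 3600 s/hour = 4.744 hours.

t = 4.744 hours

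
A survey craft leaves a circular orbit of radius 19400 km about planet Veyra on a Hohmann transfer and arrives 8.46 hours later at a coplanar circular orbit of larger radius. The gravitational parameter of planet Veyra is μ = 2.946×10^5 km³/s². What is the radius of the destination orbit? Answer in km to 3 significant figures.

r₂ = 41100 km

Transfer time t = 8.46 hours = 30456 s, and t = π√(a_t³/μ).
So a_t = (μ t²/π²)^(1/3) = (2.946×10^5 × (30456)² / π²)^(1/3) = 30252 km.
Since a_t = (r₁ + r₂)/2, r₂ = 2a_t − r₁ = 2×30252 − 19400 = 41104 km.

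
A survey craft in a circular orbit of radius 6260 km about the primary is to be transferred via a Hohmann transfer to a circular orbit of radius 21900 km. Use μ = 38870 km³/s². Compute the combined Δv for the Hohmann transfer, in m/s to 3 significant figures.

Δv = 1060 m/s

Semi-major axis of the transfer orbit: a_t = (6260 + 21900)/2 = 14080 km.
Circular speed at r₁: v₁ = √(μ/r₁) = √(38870/6260) = 2.4918 km/s.
On the transfer ellipse at r₁, v² = μ(2/r − 1/a) gives v_p = √[μ(2/r₁ − 1/a_t)] = 3.1077 km/s.
First burn Δv₁ = |v_p − v₁| = 0.6159 km/s.
Circular speed at r₂: v₂ = √(μ/r₂) = 1.3322 km/s.
Transfer-orbit speed at r₂: v_a = √[μ(2/r₂ − 1/a_t)] = 0.88832 km/s.
Second burn Δv₂ = |v₂ − v_a| = 0.4439 km/s.
Total Δv = Δv₁ + Δv₂ = 1.060 km/s.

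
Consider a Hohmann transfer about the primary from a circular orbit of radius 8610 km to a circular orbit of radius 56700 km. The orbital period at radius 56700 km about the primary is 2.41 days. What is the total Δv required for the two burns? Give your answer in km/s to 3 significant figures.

Δv = 2.23 km/s

From Kepler's third law T² = 4π²r³/μ at r = 56700 km, T = 2.41 days = 2.41 × 86400 s = 2.08224×10^5 s: μ = 4π²r³/T² = 1.65977×10^5 km³/s².
Transfer-ellipse semi-major axis a_t = (r₁ + r₂)/2 = (8610 + 56700)/2 = 32655 km.
Circular speed at r₁: v₁ = √(μ/r₁) = √(1.65977×10^5/8610) = 4.3906 km/s.
Transfer-orbit speed at r₁ (vis-viva): v_p = √[μ(2/r₁ − 1/a_t)] = 5.7855 km/s.
First burn Δv₁ = |v_p − v₁| = 1.395 km/s.
Circular speed at r₂: v₂ = √(μ/r₂) = 1.7109 km/s.
Transfer-orbit speed at r₂: v_a = √[μ(2/r₂ − 1/a_t)] = 0.87853 km/s.
Second burn Δv₂ = |v₂ − v_a| = 0.8324 km/s.
Δv = Δv₁ + Δv₂ = 1.395 + 0.8324 = 2.227 km/s.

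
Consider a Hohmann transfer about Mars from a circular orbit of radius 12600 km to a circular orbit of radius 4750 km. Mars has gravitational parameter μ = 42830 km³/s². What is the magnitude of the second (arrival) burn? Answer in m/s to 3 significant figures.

Transfer-ellipse semi-major axis a_t = (r₁ + r₂)/2 = (12600 + 4750)/2 = 8675 km.
Circular speed at r = 4750 km: v_c = √(μ/r) = 3.0028 km/s.
Vis-viva on the transfer ellipse at r = 4750 km gives v_t = √[μ(2/r − 1/a_t)] = 3.6189 km/s.
Δv₂ = |v_t − v_c| = |3.6189 − 3.0028| = 0.6161 km/s.

Δv₂ = 616 m/s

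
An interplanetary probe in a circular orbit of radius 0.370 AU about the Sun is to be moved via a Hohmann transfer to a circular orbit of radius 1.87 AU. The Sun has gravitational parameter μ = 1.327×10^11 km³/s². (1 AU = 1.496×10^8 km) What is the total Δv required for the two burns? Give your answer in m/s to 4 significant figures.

In km: r₁ = 0.370 × 1.496×10^8 = 5.5352×10^7 km; r₂ = 1.87 × 1.496×10^8 = 2.79752×10^8 km.
Semi-major axis of the transfer orbit: a_t = (5.5352×10^7 + 2.79752×10^8)/2 = 1.67552×10^8 km.
At r₁ the circular-orbit speed is v₁ = √(μ/r₁) = 48.963 km/s.
On the transfer ellipse at r₁, vis-viva equation gives v_p = √[μ(2/r₁ − 1/a_t)] = 63.267 km/s.
First burn Δv₁ = |v_p − v₁| = 14.304 km/s.
At r₂, v₂ = √(μ/r₂) = 21.77955 km/s.
Transfer-orbit speed at r₂: v_a = √[μ(2/r₂ − 1/a_t)] = 12.51817 km/s.
Second burn Δv₂ = |v₂ − v_a| = 9.2614 km/s.
Δv = Δv₁ + Δv₂ = 14.304 + 9.2614 = 23.57 km/s.

Δv = 23570 m/s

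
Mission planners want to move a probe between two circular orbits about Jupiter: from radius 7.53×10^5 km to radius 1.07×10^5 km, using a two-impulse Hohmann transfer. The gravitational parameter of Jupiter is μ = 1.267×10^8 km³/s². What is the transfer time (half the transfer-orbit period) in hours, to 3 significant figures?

t = 21.9 hours

Transfer-ellipse semi-major axis a_t = (r₁ + r₂)/2 = (7.530×10^5 + 1.070×10^5)/2 = 4.300×10^5 km.
Half the transfer-orbit period gives t = π√(a_t³/μ) = 78700 s.
Converting: 78700 s ÷ 3600 s/hour = 21.9 hours.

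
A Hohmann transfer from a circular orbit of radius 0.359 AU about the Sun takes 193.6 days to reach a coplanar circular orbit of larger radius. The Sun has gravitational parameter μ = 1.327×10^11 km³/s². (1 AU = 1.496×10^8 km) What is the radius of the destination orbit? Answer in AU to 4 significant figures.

r₂ = 1.720 AU

In km: r₁ = 0.359 × 1.496×10^8 = 5.37064×10^7 km.
Transfer time t = 193.6 days = 1.672704×10^7 s, and t = π√(a_t³/μ).
So a_t = (μ t²/π²)^(1/3) = (1.327×10^11 × (1.672704×10^7)² / π²)^(1/3) = 1.5553×10^8 km.
Since a_t = (r₁ + r₂)/2, r₂ = 2a_t − r₁ = 2×1.5553×10^8 − 5.37064×10^7 = 2.573536×10^8 km.
In AU: r₂ = 2.573536×10^8 / 1.496×10^8 = 1.720 AU.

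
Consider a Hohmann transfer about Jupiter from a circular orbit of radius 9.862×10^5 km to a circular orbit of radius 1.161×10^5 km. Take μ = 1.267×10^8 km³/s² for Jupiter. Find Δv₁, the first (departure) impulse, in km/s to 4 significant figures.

Δv₁ = 6.132 km/s

Transfer-ellipse semi-major axis a_t = (r₁ + r₂)/2 = (9.862×10^5 + 1.161×10^5)/2 = 5.5115×10^5 km.
On the circular orbit at r = 9.862×10^5 km, v_c = √(μ/r) = 11.3346 km/s.
Transfer-orbit speed at the same r (vis-viva, a = a_t): v_t = √[μ(2/r − 1/a_t)] = 5.20220 km/s.
Δv₁ = |v_t − v_c| = |5.20220 − 11.3346| = 6.132 km/s.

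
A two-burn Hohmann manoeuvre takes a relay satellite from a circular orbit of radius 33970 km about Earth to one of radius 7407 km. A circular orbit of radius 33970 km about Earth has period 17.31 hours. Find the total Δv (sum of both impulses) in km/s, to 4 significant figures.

Δv = 3.440 km/s

From Kepler's third law T² = 4π²r³/μ at r = 33970 km, T = 17.31 hours = 17.31 × 3600 s = 62316 s: μ = 4π²r³/T² = 3.98517×10^5 km³/s².
Semi-major axis of the transfer orbit: a_t = (33970 + 7407)/2 = 20688.5 km.
Circular speed at r₁: v₁ = √(μ/r₁) = √(3.98517×10^5/33970) = 3.425 km/s.
Transfer-orbit speed at r₁ (vis-viva equation): v_a = √[μ(2/r₁ − 1/a_t)] = 2.049 km/s.
First burn Δv₁ = |v_a − v₁| = 1.376 km/s.
At r₂, v₂ = √(μ/r₂) = 7.335 km/s.
Transfer-orbit speed at r₂: v_p = √[μ(2/r₂ − 1/a_t)] = 9.399 km/s.
Second burn Δv₂ = |v₂ − v_p| = 2.064 km/s.
Δv = Δv₁ + Δv₂ = 1.376 + 2.064 = 3.440 km/s.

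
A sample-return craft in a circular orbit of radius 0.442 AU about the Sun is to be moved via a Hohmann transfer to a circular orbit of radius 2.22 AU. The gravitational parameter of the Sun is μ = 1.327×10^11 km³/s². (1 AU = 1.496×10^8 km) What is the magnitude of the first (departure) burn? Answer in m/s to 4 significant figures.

In km: r₁ = 0.442 × 1.496×10^8 = 6.61232×10^7 km; r₂ = 2.22 × 1.496×10^8 = 3.32112×10^8 km.
The Hohmann ellipse has a_t = (r₁ + r₂)/2 = 1.991176×10^8 km.
Circular speed at r = 6.61232×10^7 km: v_c = √(μ/r) = 44.80 km/s.
Vis-viva on the transfer ellipse at r = 6.61232×10^7 km gives v_t = √[μ(2/r − 1/a_t)] = 57.86 km/s.
Δv₁ = |v_t − v_c| = |57.86 − 44.80| = 13.06 km/s.

Δv₁ = 13060 m/s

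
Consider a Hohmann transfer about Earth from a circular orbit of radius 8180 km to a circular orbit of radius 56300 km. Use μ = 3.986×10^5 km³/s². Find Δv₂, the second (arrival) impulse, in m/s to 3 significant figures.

Δv₂ = 1320 m/s

Semi-major axis of the transfer orbit: a_t = (8180 + 56300)/2 = 32240 km.
Circular speed at r = 56300 km: v_c = √(μ/r) = 2.661 km/s.
Vis-viva on the transfer ellipse at r = 56300 km gives v_t = √[μ(2/r − 1/a_t)] = 1.340 km/s.
Δv₂ = |v_t − v_c| = |1.340 − 2.661| = 1.321 km/s.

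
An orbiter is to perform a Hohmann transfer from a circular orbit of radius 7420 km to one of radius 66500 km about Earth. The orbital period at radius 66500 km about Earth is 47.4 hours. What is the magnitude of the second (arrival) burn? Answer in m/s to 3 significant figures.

From Kepler's third law T² = 4π²r³/μ at r = 66500 km, T = 47.4 hours = 47.4 × 3600 s = 1.7064×10^5 s: μ = 4π²r³/T² = 3.98715×10^5 km³/s².
Transfer-ellipse semi-major axis a_t = (r₁ + r₂)/2 = (7420 + 66500)/2 = 36960 km.
On the circular orbit at r = 66500 km, v_c = √(μ/r) = 2.44862 km/s.
Vis-viva on the transfer ellipse at r = 66500 km gives v_t = √[μ(2/r − 1/a_t)] = 1.09713 km/s.
Δv₂ = |v_t − v_c| = |1.09713 − 2.44862| = 1.351 km/s.

Δv₂ = 1350 m/s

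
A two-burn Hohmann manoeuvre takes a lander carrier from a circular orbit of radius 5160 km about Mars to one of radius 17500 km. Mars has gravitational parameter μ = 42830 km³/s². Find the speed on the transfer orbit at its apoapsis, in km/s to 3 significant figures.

The Hohmann ellipse has a_t = (r₁ + r₂)/2 = 11330 km.
At apoapsis, r = 17500 km.
Applying v² = μ(2/r − 1/a_t): v = 1.056 km/s.

v = 1.06 km/s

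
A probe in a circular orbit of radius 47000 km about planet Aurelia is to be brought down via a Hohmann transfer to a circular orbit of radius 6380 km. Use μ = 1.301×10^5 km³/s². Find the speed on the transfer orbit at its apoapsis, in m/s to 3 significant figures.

Semi-major axis of the transfer orbit: a_t = (47000 + 6380)/2 = 26690 km.
The apoapsis of the transfer ellipse is at r = 47000 km.
Applying v² = μ(2/r − 1/a_t): v = 0.8134 km/s.

v = 813 m/s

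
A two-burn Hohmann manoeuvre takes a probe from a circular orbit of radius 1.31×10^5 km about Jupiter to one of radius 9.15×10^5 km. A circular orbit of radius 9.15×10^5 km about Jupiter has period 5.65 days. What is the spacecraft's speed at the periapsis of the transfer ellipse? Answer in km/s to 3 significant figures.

From Kepler's third law T² = 4π²r³/μ at r = 9.15×10^5 km, T = 5.65 days = 5.65 × 86400 s = 4.8816×10^5 s: μ = 4π²r³/T² = 1.26911×10^8 km³/s².
Transfer-ellipse semi-major axis a_t = (r₁ + r₂)/2 = (1.310×10^5 + 9.150×10^5)/2 = 5.230×10^5 km.
At periapsis, r = 1.310×10^5 km.
Vis-viva: v = √[μ(2/r − 1/a_t)] = √[1.26911×10^8 × (2/1.310×10^5 − 1/5.230×10^5)] = 41.17 km/s.

v = 41.2 km/s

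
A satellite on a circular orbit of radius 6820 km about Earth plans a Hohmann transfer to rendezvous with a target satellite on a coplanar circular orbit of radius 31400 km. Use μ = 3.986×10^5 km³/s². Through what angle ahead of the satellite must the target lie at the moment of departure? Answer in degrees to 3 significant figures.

Transfer-ellipse semi-major axis a_t = (r₁ + r₂)/2 = (6820 + 31400)/2 = 19110 km.
Transfer time t = π√(a_t³/μ) = 13145 s.
The target's mean motion on its circular orbit is ω₂ = √(μ/r₂³) = 1.1347×10^-4 rad/s.
Angle swept by the target during transfer: ω₂·t = 1.4916 rad = 85.46°.
Arrival is 180° from departure on the ellipse, so φ = 180° − 85.46° = 94.5°.

φ = 94.5°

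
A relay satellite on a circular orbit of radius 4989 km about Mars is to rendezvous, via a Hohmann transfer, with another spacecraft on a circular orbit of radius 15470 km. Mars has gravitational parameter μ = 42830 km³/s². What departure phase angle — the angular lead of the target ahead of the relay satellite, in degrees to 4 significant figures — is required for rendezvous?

Semi-major axis of the transfer orbit: a_t = (4989 + 15470)/2 = 10229.5 km.
The half-period of the transfer ellipse is t = π√(a_t³/μ) = 15706 s.
Target angular speed ω₂ = √(μ/r₂³) = 1.0756×10^-4 rad/s.
Angle swept by the target during transfer: ω₂·t = 1.6893 rad = 96.79°.
Arrival is 180° from departure on the ellipse, so φ = 180° − 96.79° = 83.21°.

φ = 83.21°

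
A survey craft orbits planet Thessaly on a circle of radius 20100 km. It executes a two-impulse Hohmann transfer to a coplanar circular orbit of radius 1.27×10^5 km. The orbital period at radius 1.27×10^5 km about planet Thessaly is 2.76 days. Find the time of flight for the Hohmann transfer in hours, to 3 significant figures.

From Kepler's third law T² = 4π²r³/μ at r = 1.27×10^5 km, T = 2.76 days = 2.76 × 86400 s = 2.38464×10^5 s: μ = 4π²r³/T² = 1.42208×10^6 km³/s².
Transfer-ellipse semi-major axis a_t = (r₁ + r₂)/2 = (20100 + 1.270×10^5)/2 = 73550 km.
Transfer time t = π√(a_t³/μ) = π√((73550)³ / 1.42208×10^6) = 52550 s.
Converting: 52550 s ÷ 3600 s/hour = 14.6 hours.

t = 14.6 hours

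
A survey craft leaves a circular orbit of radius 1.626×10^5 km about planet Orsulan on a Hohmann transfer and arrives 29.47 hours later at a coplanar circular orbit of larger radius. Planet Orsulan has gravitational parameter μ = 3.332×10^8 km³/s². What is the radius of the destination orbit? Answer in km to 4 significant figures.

r₂ = 1.286×10^6 km

Transfer time t = 29.47 hours = 1.06092×10^5 s, and t = π√(a_t³/μ).
So a_t = (μ t²/π²)^(1/3) = (3.332×10^8 × (1.06092×10^5)² / π²)^(1/3) = 7.2431×10^5 km.
Since a_t = (r₁ + r₂)/2, r₂ = 2a_t − r₁ = 2×7.2431×10^5 − 1.626×10^5 = 1.28602×10^6 km.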